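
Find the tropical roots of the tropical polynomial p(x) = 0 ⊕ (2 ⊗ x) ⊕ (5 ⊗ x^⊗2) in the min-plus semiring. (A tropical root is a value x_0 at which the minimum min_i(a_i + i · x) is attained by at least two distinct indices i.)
Roots: {-3, -2}

Each tropical root is a break point of the lower envelope of the lines y = a_i + i · x (there are 3 lines, with slopes 0, 1, ..., 2). Only the lines that attain the minimum somewhere contribute to roots; other lines are dominated. Here the surviving (envelope) indices are i = 2, i = 1, i = 0.
Intersections between consecutive envelope lines give the roots: for adjacent envelope indices i < j the intersection is x = (a_i − a_j) / (j − i). Reading off the sorted break points: {-3, -2}.
Verification: at each break x_0, at least two indices attain the minimum of min_i(a_i + i · x_0).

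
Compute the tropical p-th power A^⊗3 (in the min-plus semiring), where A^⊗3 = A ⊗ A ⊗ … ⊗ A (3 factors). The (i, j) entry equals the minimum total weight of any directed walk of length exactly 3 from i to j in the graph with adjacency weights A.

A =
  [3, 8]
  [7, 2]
A^⊗3 =
  [9, 12]
  [11, 6]

Each entry (A^⊗3)_ij equals the minimum over all length-3 walks i = v_0 → v_1 → … → v_3 = j of Σ_t A[v_t][v_{t+1}]. For example, for (i, j) = (0, 1) we minimise over 4 possible intermediate vertex sequences; the minimum is 12, attained along the walk 0 → 1 → 1 → 1.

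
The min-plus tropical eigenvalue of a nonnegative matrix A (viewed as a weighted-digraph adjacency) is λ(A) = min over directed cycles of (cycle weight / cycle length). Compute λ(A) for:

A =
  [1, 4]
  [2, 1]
λ(A) = 1

Enumerate directed cycles and compute their means (weight / length). Sample:
  cycle 0 → 0: weight = 1, length = 1, mean = 1/1 ≈ 1.000
  cycle 1 → 1: weight = 1, length = 1, mean = 1/1 ≈ 1.000
  cycle 0 → 1 → 0: weight = 6, length = 2, mean = 6/2 ≈ 3.000
  cycle 1 → 0 → 1: weight = 6, length = 2, mean = 6/2 ≈ 3.000
Minimum mean = 1.000, attained e.g. along the cycle 0 → 0 with weight 1 and length 1. So λ(A) = 1/1 = 1.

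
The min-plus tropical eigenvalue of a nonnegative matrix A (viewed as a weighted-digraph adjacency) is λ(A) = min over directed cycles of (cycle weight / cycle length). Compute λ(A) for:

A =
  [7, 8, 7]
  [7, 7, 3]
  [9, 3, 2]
λ(A) = 2

Enumerate directed cycles and compute their means (weight / length). Sample:
  cycle 0 → 0: weight = 7, length = 1, mean = 7/1 ≈ 7.000
  cycle 1 → 1: weight = 7, length = 1, mean = 7/1 ≈ 7.000
  cycle 2 → 2: weight = 2, length = 1, mean = 2/1 ≈ 2.000
  cycle 0 → 1 → 0: weight = 15, length = 2, mean = 15/2 ≈ 7.500
  cycle 0 → 2 → 0: weight = 16, length = 2, mean = 16/2 ≈ 8.000
  cycle 1 → 0 → 1: weight = 15, length = 2, mean = 15/2 ≈ 7.500
Minimum mean = 2.000, attained e.g. along the cycle 2 → 2 with weight 2 and length 1. So λ(A) = 2/1 = 2.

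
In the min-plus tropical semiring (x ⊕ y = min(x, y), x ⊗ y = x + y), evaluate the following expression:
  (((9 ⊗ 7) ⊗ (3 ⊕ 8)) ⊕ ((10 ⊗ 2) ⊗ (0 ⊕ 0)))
(((9 ⊗ 7) ⊗ (3 ⊕ 8)) ⊕ ((10 ⊗ 2) ⊗ (0 ⊕ 0))) = 12

Expand innermost to outermost. Recall ⊕ takes the minimum of its arguments and ⊗ takes their sum. Working out the expression (((9 ⊗ 7) ⊗ (3 ⊕ 8)) ⊕ ((10 ⊗ 2) ⊗ (0 ⊕ 0))) gives 12.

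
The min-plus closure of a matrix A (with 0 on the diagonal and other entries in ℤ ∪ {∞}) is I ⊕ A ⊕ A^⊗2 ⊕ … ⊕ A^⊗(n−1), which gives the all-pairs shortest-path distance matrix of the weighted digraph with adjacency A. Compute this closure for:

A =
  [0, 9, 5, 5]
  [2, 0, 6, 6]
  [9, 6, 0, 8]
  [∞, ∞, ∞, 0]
Closure =
  [0, 9, 5, 5]
  [2, 0, 6, 6]
  [8, 6, 0, 8]
  [∞, ∞, ∞, 0]

This is the Floyd-Warshall all-pairs shortest-path computation. For each intermediate vertex k = 0, 1, …, 3, update dist[i][j] ← min(dist[i][j], dist[i][k] + dist[k][j]). The final matrix gives, for each (i, j), the minimum total weight of any directed path from i to j (possibly empty when i = j).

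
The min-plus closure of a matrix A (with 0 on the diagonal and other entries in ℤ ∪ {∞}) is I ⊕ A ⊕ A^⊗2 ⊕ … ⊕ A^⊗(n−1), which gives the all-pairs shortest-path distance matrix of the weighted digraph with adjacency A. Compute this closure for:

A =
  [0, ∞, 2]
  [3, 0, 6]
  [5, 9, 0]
Closure =
  [0, 11, 2]
  [3, 0, 5]
  [5, 9, 0]

This is the Floyd-Warshall all-pairs shortest-path computation. For each intermediate vertex k = 0, 1, …, 2, update dist[i][j] ← min(dist[i][j], dist[i][k] + dist[k][j]). The final matrix gives, for each (i, j), the minimum total weight of any directed path from i to j (possibly empty when i = j).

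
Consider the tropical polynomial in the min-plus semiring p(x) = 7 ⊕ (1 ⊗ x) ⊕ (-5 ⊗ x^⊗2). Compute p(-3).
p(-3) = -11

A tropical monomial a ⊗ x^⊗i evaluates to a + i · x. Evaluating each term at x = -3:
  Term 0 contributes 7 + 0 · -3 = 7
  Term 1 contributes 1 + 1 · -3 = -2
  Term 2 contributes -5 + 2 · -3 = -11
p(-3) = ⊕ of these = min[7, -2, -11] = -11.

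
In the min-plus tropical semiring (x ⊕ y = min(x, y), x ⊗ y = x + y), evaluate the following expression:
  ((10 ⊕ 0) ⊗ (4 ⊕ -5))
((10 ⊕ 0) ⊗ (4 ⊕ -5)) = -5

Expand innermost to outermost. Recall ⊕ takes the minimum of its arguments and ⊗ takes their sum. Working out the expression ((10 ⊕ 0) ⊗ (4 ⊕ -5)) gives -5.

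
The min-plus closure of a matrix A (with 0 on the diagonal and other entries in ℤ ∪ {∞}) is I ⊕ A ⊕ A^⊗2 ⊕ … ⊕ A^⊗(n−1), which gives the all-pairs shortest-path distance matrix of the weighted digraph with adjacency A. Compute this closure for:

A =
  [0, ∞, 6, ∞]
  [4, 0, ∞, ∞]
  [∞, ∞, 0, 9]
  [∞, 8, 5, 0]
Closure =
  [0, 23, 6, 15]
  [4, 0, 10, 19]
  [21, 17, 0, 9]
  [12, 8, 5, 0]

This is the Floyd-Warshall all-pairs shortest-path computation. For each intermediate vertex k = 0, 1, …, 3, update dist[i][j] ← min(dist[i][j], dist[i][k] + dist[k][j]). The final matrix gives, for each (i, j), the minimum total weight of any directed path from i to j (possibly empty when i = j).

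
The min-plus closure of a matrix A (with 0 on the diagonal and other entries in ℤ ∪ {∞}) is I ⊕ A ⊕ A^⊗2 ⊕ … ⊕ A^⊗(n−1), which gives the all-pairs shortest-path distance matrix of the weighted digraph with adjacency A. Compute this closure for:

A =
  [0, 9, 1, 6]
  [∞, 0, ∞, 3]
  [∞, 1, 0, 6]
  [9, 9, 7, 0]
Closure =
  [0, 2, 1, 5]
  [12, 0, 10, 3]
  [13, 1, 0, 4]
  [9, 8, 7, 0]

This is the Floyd-Warshall all-pairs shortest-path computation. For each intermediate vertex k = 0, 1, …, 3, update dist[i][j] ← min(dist[i][j], dist[i][k] + dist[k][j]). The final matrix gives, for each (i, j), the minimum total weight of any directed path from i to j (possibly empty when i = j).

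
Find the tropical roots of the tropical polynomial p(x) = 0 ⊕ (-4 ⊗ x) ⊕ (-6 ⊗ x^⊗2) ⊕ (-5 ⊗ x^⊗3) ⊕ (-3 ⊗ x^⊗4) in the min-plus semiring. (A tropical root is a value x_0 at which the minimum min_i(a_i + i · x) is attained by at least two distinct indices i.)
Roots: {-2, -1, 2, 4}

Each tropical root is a break point of the lower envelope of the lines y = a_i + i · x (there are 5 lines, with slopes 0, 1, ..., 4). Only the lines that attain the minimum somewhere contribute to roots; other lines are dominated. Here the surviving (envelope) indices are i = 4, i = 3, i = 2, i = 1, i = 0.
Intersections between consecutive envelope lines give the roots: for adjacent envelope indices i < j the intersection is x = (a_i − a_j) / (j − i). Reading off the sorted break points: {-2, -1, 2, 4}.
Verification: at each break x_0, at least two indices attain the minimum of min_i(a_i + i · x_0).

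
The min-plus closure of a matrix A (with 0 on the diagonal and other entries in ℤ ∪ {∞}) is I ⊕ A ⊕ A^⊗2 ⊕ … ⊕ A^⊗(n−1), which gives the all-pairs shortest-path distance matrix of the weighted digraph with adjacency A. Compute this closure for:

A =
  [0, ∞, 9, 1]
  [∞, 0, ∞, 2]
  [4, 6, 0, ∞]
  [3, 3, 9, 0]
Closure =
  [0, 4, 9, 1]
  [5, 0, 11, 2]
  [4, 6, 0, 5]
  [3, 3, 9, 0]

This is the Floyd-Warshall all-pairs shortest-path computation. For each intermediate vertex k = 0, 1, …, 3, update dist[i][j] ← min(dist[i][j], dist[i][k] + dist[k][j]). The final matrix gives, for each (i, j), the minimum total weight of any directed path from i to j (possibly empty when i = j).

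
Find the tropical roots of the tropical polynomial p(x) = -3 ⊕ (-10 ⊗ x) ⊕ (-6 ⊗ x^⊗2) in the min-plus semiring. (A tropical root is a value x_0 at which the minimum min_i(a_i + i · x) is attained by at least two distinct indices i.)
Roots: {-4, 7}

Each tropical root is a break point of the lower envelope of the lines y = a_i + i · x (there are 3 lines, with slopes 0, 1, ..., 2). Only the lines that attain the minimum somewhere contribute to roots; other lines are dominated. Here the surviving (envelope) indices are i = 2, i = 1, i = 0.
Intersections between consecutive envelope lines give the roots: for adjacent envelope indices i < j the intersection is x = (a_i − a_j) / (j − i). Reading off the sorted break points: {-4, 7}.
Verification: at each break x_0, at least two indices attain the minimum of min_i(a_i + i · x_0).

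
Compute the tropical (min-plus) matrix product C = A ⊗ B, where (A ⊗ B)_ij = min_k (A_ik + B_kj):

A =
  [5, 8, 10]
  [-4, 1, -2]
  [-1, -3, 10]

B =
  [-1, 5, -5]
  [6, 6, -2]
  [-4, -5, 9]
A ⊗ B =
  [4, 5, 0]
  [-6, -7, -9]
  [-2, 3, -6]

Apply the min-plus product entry-by-entry:
  C[0][0] = min over k of (A[0][0] + B[0][0] = 5 + -1 = 4, A[0][1] + B[1][0] = 8 + 6 = 14, A[0][2] + B[2][0] = 10 + -4 = 6) = 4 (attained at k = 0)
  C[0][1] = min over k of (A[0][0] + B[0][1] = 5 + 5 = 10, A[0][1] + B[1][1] = 8 + 6 = 14, A[0][2] + B[2][1] = 10 + -5 = 5) = 5 (attained at k = 2)
  C[0][2] = min over k of (A[0][0] + B[0][2] = 5 + -5 = 0, A[0][1] + B[1][2] = 8 + -2 = 6, A[0][2] + B[2][2] = 10 + 9 = 19) = 0 (attained at k = 0)
  C[1][0] = min over k of (A[1][0] + B[0][0] = -4 + -1 = -5, A[1][1] + B[1][0] = 1 + 6 = 7, A[1][2] + B[2][0] = -2 + -4 = -6) = -6 (attained at k = 2)
  C[1][1] = min over k of (A[1][0] + B[0][1] = -4 + 5 = 1, A[1][1] + B[1][1] = 1 + 6 = 7, A[1][2] + B[2][1] = -2 + -5 = -7) = -7 (attained at k = 2)
  C[1][2] = min over k of (A[1][0] + B[0][2] = -4 + -5 = -9, A[1][1] + B[1][2] = 1 + -2 = -1, A[1][2] + B[2][2] = -2 + 9 = 7) = -9 (attained at k = 0)
  C[2][0] = min over k of (A[2][0] + B[0][0] = -1 + -1 = -2, A[2][1] + B[1][0] = -3 + 6 = 3, A[2][2] + B[2][0] = 10 + -4 = 6) = -2 (attained at k = 0)
  C[2][1] = min over k of (A[2][0] + B[0][1] = -1 + 5 = 4, A[2][1] + B[1][1] = -3 + 6 = 3, A[2][2] + B[2][1] = 10 + -5 = 5) = 3 (attained at k = 1)
  C[2][2] = min over k of (A[2][0] + B[0][2] = -1 + -5 = -6, A[2][1] + B[1][2] = -3 + -2 = -5, A[2][2] + B[2][2] = 10 + 9 = 19) = -6 (attained at k = 0)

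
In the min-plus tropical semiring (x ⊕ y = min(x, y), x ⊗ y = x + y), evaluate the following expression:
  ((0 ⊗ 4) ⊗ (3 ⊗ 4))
((0 ⊗ 4) ⊗ (3 ⊗ 4)) = 11

Expand innermost to outermost. Recall ⊕ takes the minimum of its arguments and ⊗ takes their sum. Working out the expression ((0 ⊗ 4) ⊗ (3 ⊗ 4)) gives 11.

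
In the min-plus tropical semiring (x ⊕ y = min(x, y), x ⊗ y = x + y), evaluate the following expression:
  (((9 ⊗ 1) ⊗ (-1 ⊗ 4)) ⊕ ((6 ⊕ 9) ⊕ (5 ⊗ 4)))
(((9 ⊗ 1) ⊗ (-1 ⊗ 4)) ⊕ ((6 ⊕ 9) ⊕ (5 ⊗ 4))) = 6

Expand innermost to outermost. Recall ⊕ takes the minimum of its arguments and ⊗ takes their sum. Working out the expression (((9 ⊗ 1) ⊗ (-1 ⊗ 4)) ⊕ ((6 ⊕ 9) ⊕ (5 ⊗ 4))) gives 6.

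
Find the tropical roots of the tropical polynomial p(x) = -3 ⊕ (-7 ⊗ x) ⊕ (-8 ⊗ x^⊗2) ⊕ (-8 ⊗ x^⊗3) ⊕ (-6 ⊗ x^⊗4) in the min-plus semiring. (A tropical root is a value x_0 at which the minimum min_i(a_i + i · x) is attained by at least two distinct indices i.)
Roots: {-2, 0, 1, 4}

Each tropical root is a break point of the lower envelope of the lines y = a_i + i · x (there are 5 lines, with slopes 0, 1, ..., 4). Only the lines that attain the minimum somewhere contribute to roots; other lines are dominated. Here the surviving (envelope) indices are i = 4, i = 3, i = 2, i = 1, i = 0.
Intersections between consecutive envelope lines give the roots: for adjacent envelope indices i < j the intersection is x = (a_i − a_j) / (j − i). Reading off the sorted break points: {-2, 0, 1, 4}.
Verification: at each break x_0, at least two indices attain the minimum of min_i(a_i + i · x_0).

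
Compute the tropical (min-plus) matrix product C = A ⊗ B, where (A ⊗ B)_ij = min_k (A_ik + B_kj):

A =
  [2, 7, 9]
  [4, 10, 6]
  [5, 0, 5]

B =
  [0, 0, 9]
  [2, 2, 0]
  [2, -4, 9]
A ⊗ B =
  [2, 2, 7]
  [4, 2, 10]
  [2, 1, 0]

Apply the min-plus product entry-by-entry:
  C[0][0] = min over k of (A[0][0] + B[0][0] = 2 + 0 = 2, A[0][1] + B[1][0] = 7 + 2 = 9, A[0][2] + B[2][0] = 9 + 2 = 11) = 2 (attained at k = 0)
  C[0][1] = min over k of (A[0][0] + B[0][1] = 2 + 0 = 2, A[0][1] + B[1][1] = 7 + 2 = 9, A[0][2] + B[2][1] = 9 + -4 = 5) = 2 (attained at k = 0)
  C[0][2] = min over k of (A[0][0] + B[0][2] = 2 + 9 = 11, A[0][1] + B[1][2] = 7 + 0 = 7, A[0][2] + B[2][2] = 9 + 9 = 18) = 7 (attained at k = 1)
  C[1][0] = min over k of (A[1][0] + B[0][0] = 4 + 0 = 4, A[1][1] + B[1][0] = 10 + 2 = 12, A[1][2] + B[2][0] = 6 + 2 = 8) = 4 (attained at k = 0)
  C[1][1] = min over k of (A[1][0] + B[0][1] = 4 + 0 = 4, A[1][1] + B[1][1] = 10 + 2 = 12, A[1][2] + B[2][1] = 6 + -4 = 2) = 2 (attained at k = 2)
  C[1][2] = min over k of (A[1][0] + B[0][2] = 4 + 9 = 13, A[1][1] + B[1][2] = 10 + 0 = 10, A[1][2] + B[2][2] = 6 + 9 = 15) = 10 (attained at k = 1)
  C[2][0] = min over k of (A[2][0] + B[0][0] = 5 + 0 = 5, A[2][1] + B[1][0] = 0 + 2 = 2, A[2][2] + B[2][0] = 5 + 2 = 7) = 2 (attained at k = 1)
  C[2][1] = min over k of (A[2][0] + B[0][1] = 5 + 0 = 5, A[2][1] + B[1][1] = 0 + 2 = 2, A[2][2] + B[2][1] = 5 + -4 = 1) = 1 (attained at k = 2)
  C[2][2] = min over k of (A[2][0] + B[0][2] = 5 + 9 = 14, A[2][1] + B[1][2] = 0 + 0 = 0, A[2][2] + B[2][2] = 5 + 9 = 14) = 0 (attained at k = 1)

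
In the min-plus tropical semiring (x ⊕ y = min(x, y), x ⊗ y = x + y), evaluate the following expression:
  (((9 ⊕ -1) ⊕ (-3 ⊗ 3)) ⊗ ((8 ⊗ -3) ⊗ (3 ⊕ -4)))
(((9 ⊕ -1) ⊕ (-3 ⊗ 3)) ⊗ ((8 ⊗ -3) ⊗ (3 ⊕ -4))) = 0

Expand innermost to outermost. Recall ⊕ takes the minimum of its arguments and ⊗ takes their sum. Working out the expression (((9 ⊕ -1) ⊕ (-3 ⊗ 3)) ⊗ ((8 ⊗ -3) ⊗ (3 ⊕ -4))) gives 0.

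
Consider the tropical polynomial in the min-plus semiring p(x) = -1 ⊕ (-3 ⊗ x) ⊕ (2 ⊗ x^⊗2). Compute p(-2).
p(-2) = -5

A tropical monomial a ⊗ x^⊗i evaluates to a + i · x. Evaluating each term at x = -2:
  Term 0 contributes -1 + 0 · -2 = -1
  Term 1 contributes -3 + 1 · -2 = -5
  Term 2 contributes 2 + 2 · -2 = -2
p(-2) = ⊕ of these = min[-1, -5, -2] = -5.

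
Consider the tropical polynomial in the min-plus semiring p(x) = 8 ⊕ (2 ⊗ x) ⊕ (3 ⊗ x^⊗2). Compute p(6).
p(6) = 8

A tropical monomial a ⊗ x^⊗i evaluates to a + i · x. Evaluating each term at x = 6:
  Term 0 contributes 8 + 0 · 6 = 8
  Term 1 contributes 2 + 1 · 6 = 8
  Term 2 contributes 3 + 2 · 6 = 15
p(6) = ⊕ of these = min[8, 8, 15] = 8.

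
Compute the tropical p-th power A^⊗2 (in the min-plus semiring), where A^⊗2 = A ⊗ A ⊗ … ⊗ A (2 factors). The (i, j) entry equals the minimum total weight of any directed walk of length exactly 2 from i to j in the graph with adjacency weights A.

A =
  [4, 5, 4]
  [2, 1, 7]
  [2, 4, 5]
A^⊗2 =
  [6, 6, 8]
  [3, 2, 6]
  [6, 5, 6]

Each entry (A^⊗2)_ij equals the minimum over all length-2 walks i = v_0 → v_1 → … → v_2 = j of Σ_t A[v_t][v_{t+1}]. For example, for (i, j) = (0, 2) we minimise over 3 possible intermediate vertex sequences; the minimum is 8, attained along the walk 0 → 0 → 2.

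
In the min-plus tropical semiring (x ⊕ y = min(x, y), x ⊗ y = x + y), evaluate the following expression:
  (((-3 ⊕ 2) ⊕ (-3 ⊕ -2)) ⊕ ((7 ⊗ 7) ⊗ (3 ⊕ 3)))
(((-3 ⊕ 2) ⊕ (-3 ⊕ -2)) ⊕ ((7 ⊗ 7) ⊗ (3 ⊕ 3))) = -3

Expand innermost to outermost. Recall ⊕ takes the minimum of its arguments and ⊗ takes their sum. Working out the expression (((-3 ⊕ 2) ⊕ (-3 ⊕ -2)) ⊕ ((7 ⊗ 7) ⊗ (3 ⊕ 3))) gives -3.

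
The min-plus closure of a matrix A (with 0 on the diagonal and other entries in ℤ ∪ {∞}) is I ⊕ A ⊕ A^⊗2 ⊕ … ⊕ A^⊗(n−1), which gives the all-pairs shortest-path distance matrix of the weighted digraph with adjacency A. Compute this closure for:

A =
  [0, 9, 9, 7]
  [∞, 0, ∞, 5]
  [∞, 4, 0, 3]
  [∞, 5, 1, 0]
Closure =
  [0, 9, 8, 7]
  [∞, 0, 6, 5]
  [∞, 4, 0, 3]
  [∞, 5, 1, 0]

This is the Floyd-Warshall all-pairs shortest-path computation. For each intermediate vertex k = 0, 1, …, 3, update dist[i][j] ← min(dist[i][j], dist[i][k] + dist[k][j]). The final matrix gives, for each (i, j), the minimum total weight of any directed path from i to j (possibly empty when i = j).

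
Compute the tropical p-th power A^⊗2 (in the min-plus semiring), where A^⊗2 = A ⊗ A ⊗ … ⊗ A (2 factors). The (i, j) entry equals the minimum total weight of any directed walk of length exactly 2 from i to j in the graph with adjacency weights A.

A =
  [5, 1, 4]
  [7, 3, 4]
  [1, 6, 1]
A^⊗2 =
  [5, 4, 5]
  [5, 6, 5]
  [2, 2, 2]

Each entry (A^⊗2)_ij equals the minimum over all length-2 walks i = v_0 → v_1 → … → v_2 = j of Σ_t A[v_t][v_{t+1}]. For example, for (i, j) = (0, 2) we minimise over 3 possible intermediate vertex sequences; the minimum is 5, attained along the walk 0 → 1 → 2.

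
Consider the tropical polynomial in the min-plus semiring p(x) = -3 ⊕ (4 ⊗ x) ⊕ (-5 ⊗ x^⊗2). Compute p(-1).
p(-1) = -7

A tropical monomial a ⊗ x^⊗i evaluates to a + i · x. Evaluating each term at x = -1:
  Term 0 contributes -3 + 0 · -1 = -3
  Term 1 contributes 4 + 1 · -1 = 3
  Term 2 contributes -5 + 2 · -1 = -7
p(-1) = ⊕ of these = min[-3, 3, -7] = -7.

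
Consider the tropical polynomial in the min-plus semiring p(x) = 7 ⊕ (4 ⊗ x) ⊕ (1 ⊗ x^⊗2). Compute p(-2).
p(-2) = -3

A tropical monomial a ⊗ x^⊗i evaluates to a + i · x. Evaluating each term at x = -2:
  Term 0 contributes 7 + 0 · -2 = 7
  Term 1 contributes 4 + 1 · -2 = 2
  Term 2 contributes 1 + 2 · -2 = -3
p(-2) = ⊕ of these = min[7, 2, -3] = -3.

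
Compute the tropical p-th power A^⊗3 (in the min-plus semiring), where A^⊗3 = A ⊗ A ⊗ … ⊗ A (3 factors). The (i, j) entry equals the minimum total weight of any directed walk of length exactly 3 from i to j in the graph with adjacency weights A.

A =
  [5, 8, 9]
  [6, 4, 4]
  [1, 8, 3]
A^⊗3 =
  [13, 16, 15]
  [8, 12, 10]
  [7, 12, 9]

Each entry (A^⊗3)_ij equals the minimum over all length-3 walks i = v_0 → v_1 → … → v_3 = j of Σ_t A[v_t][v_{t+1}]. For example, for (i, j) = (0, 2) we minimise over 9 possible intermediate vertex sequences; the minimum is 15, attained along the walk 0 → 1 → 2 → 2.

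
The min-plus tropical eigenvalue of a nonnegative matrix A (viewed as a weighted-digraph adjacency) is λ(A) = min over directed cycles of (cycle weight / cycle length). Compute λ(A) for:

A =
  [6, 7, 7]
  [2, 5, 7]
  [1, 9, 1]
λ(A) = 1

Enumerate directed cycles and compute their means (weight / length). Sample:
  cycle 0 → 0: weight = 6, length = 1, mean = 6/1 ≈ 6.000
  cycle 1 → 1: weight = 5, length = 1, mean = 5/1 ≈ 5.000
  cycle 2 → 2: weight = 1, length = 1, mean = 1/1 ≈ 1.000
  cycle 0 → 1 → 0: weight = 9, length = 2, mean = 9/2 ≈ 4.500
  cycle 0 → 2 → 0: weight = 8, length = 2, mean = 8/2 ≈ 4.000
  cycle 1 → 0 → 1: weight = 9, length = 2, mean = 9/2 ≈ 4.500
Minimum mean = 1.000, attained e.g. along the cycle 2 → 2 with weight 1 and length 1. So λ(A) = 1/1 = 1.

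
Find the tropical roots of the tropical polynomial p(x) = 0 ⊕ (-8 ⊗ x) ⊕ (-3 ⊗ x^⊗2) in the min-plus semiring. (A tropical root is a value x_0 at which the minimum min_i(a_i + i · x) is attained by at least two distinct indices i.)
Roots: {-5, 8}

Each tropical root is a break point of the lower envelope of the lines y = a_i + i · x (there are 3 lines, with slopes 0, 1, ..., 2). Only the lines that attain the minimum somewhere contribute to roots; other lines are dominated. Here the surviving (envelope) indices are i = 2, i = 1, i = 0.
Intersections between consecutive envelope lines give the roots: for adjacent envelope indices i < j the intersection is x = (a_i − a_j) / (j − i). Reading off the sorted break points: {-5, 8}.
Verification: at each break x_0, at least two indices attain the minimum of min_i(a_i + i · x_0).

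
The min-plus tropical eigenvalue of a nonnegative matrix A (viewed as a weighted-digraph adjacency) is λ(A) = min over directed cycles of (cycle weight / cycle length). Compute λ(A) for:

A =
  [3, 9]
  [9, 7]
λ(A) = 3

Enumerate directed cycles and compute their means (weight / length). Sample:
  cycle 0 → 0: weight = 3, length = 1, mean = 3/1 ≈ 3.000
  cycle 1 → 1: weight = 7, length = 1, mean = 7/1 ≈ 7.000
  cycle 0 → 1 → 0: weight = 18, length = 2, mean = 18/2 ≈ 9.000
  cycle 1 → 0 → 1: weight = 18, length = 2, mean = 18/2 ≈ 9.000
Minimum mean = 3.000, attained e.g. along the cycle 0 → 0 with weight 3 and length 1. So λ(A) = 3/1 = 3.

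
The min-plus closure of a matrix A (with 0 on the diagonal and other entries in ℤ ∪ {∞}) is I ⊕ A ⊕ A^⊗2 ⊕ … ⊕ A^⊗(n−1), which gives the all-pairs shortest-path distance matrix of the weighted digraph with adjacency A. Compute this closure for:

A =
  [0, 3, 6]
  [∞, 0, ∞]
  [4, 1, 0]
Closure =
  [0, 3, 6]
  [∞, 0, ∞]
  [4, 1, 0]

This is the Floyd-Warshall all-pairs shortest-path computation. For each intermediate vertex k = 0, 1, …, 2, update dist[i][j] ← min(dist[i][j], dist[i][k] + dist[k][j]). The final matrix gives, for each (i, j), the minimum total weight of any directed path from i to j (possibly empty when i = j).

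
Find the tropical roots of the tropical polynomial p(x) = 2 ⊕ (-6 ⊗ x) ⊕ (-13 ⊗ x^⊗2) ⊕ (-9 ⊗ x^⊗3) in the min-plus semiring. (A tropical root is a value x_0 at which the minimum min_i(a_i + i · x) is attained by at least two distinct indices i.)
Roots: {-4, 7, 8}

Each tropical root is a break point of the lower envelope of the lines y = a_i + i · x (there are 4 lines, with slopes 0, 1, ..., 3). Only the lines that attain the minimum somewhere contribute to roots; other lines are dominated. Here the surviving (envelope) indices are i = 3, i = 2, i = 1, i = 0.
Intersections between consecutive envelope lines give the roots: for adjacent envelope indices i < j the intersection is x = (a_i − a_j) / (j − i). Reading off the sorted break points: {-4, 7, 8}.
Verification: at each break x_0, at least two indices attain the minimum of min_i(a_i + i · x_0).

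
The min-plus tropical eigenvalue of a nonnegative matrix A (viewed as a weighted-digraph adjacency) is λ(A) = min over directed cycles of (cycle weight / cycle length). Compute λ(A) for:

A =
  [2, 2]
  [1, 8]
λ(A) = 3/2

Enumerate directed cycles and compute their means (weight / length). Sample:
  cycle 0 → 0: weight = 2, length = 1, mean = 2/1 ≈ 2.000
  cycle 1 → 1: weight = 8, length = 1, mean = 8/1 ≈ 8.000
  cycle 0 → 1 → 0: weight = 3, length = 2, mean = 3/2 ≈ 1.500
  cycle 1 → 0 → 1: weight = 3, length = 2, mean = 3/2 ≈ 1.500
Minimum mean = 1.500, attained e.g. along the cycle 0 → 1 → 0 with weight 3 and length 2. So λ(A) = 3/2 = 3/2.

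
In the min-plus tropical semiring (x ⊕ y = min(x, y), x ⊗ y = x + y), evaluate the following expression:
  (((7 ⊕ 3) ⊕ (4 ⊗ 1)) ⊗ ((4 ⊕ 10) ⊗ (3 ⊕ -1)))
(((7 ⊕ 3) ⊕ (4 ⊗ 1)) ⊗ ((4 ⊕ 10) ⊗ (3 ⊕ -1))) = 6

Expand innermost to outermost. Recall ⊕ takes the minimum of its arguments and ⊗ takes their sum. Working out the expression (((7 ⊕ 3) ⊕ (4 ⊗ 1)) ⊗ ((4 ⊕ 10) ⊗ (3 ⊕ -1))) gives 6.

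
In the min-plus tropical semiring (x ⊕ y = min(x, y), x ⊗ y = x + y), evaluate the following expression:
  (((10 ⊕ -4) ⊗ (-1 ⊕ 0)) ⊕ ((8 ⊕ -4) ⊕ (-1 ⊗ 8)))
(((10 ⊕ -4) ⊗ (-1 ⊕ 0)) ⊕ ((8 ⊕ -4) ⊕ (-1 ⊗ 8))) = -5

Expand innermost to outermost. Recall ⊕ takes the minimum of its arguments and ⊗ takes their sum. Working out the expression (((10 ⊕ -4) ⊗ (-1 ⊕ 0)) ⊕ ((8 ⊕ -4) ⊕ (-1 ⊗ 8))) gives -5.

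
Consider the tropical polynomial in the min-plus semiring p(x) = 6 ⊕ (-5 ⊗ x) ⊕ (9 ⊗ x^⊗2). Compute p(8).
p(8) = 3

A tropical monomial a ⊗ x^⊗i evaluates to a + i · x. Evaluating each term at x = 8:
  Term 0 contributes 6 + 0 · 8 = 6
  Term 1 contributes -5 + 1 · 8 = 3
  Term 2 contributes 9 + 2 · 8 = 25
p(8) = ⊕ of these = min[6, 3, 25] = 3.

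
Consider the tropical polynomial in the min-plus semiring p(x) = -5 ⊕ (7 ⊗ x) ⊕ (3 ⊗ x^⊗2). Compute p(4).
p(4) = -5

A tropical monomial a ⊗ x^⊗i evaluates to a + i · x. Evaluating each term at x = 4:
  Term 0 contributes -5 + 0 · 4 = -5
  Term 1 contributes 7 + 1 · 4 = 11
  Term 2 contributes 3 + 2 · 4 = 11
p(4) = ⊕ of these = min[-5, 11, 11] = -5.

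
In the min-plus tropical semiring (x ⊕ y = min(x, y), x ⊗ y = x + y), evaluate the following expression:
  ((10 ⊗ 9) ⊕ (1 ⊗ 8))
((10 ⊗ 9) ⊕ (1 ⊗ 8)) = 9

Expand innermost to outermost. Recall ⊕ takes the minimum of its arguments and ⊗ takes their sum. Working out the expression ((10 ⊗ 9) ⊕ (1 ⊗ 8)) gives 9.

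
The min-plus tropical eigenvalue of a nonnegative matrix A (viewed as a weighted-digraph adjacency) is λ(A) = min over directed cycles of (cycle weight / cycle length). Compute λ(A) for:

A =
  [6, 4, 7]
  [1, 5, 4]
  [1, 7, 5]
λ(A) = 5/2

Enumerate directed cycles and compute their means (weight / length). Sample:
  cycle 0 → 0: weight = 6, length = 1, mean = 6/1 ≈ 6.000
  cycle 1 → 1: weight = 5, length = 1, mean = 5/1 ≈ 5.000
  cycle 2 → 2: weight = 5, length = 1, mean = 5/1 ≈ 5.000
  cycle 0 → 1 → 0: weight = 5, length = 2, mean = 5/2 ≈ 2.500
  cycle 0 → 2 → 0: weight = 8, length = 2, mean = 8/2 ≈ 4.000
  cycle 1 → 0 → 1: weight = 5, length = 2, mean = 5/2 ≈ 2.500
Minimum mean = 2.500, attained e.g. along the cycle 0 → 1 → 0 with weight 5 and length 2. So λ(A) = 5/2 = 5/2.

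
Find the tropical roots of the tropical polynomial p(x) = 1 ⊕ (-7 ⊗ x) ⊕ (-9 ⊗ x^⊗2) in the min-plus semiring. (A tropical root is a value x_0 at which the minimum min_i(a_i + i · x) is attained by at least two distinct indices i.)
Roots: {2, 8}

Each tropical root is a break point of the lower envelope of the lines y = a_i + i · x (there are 3 lines, with slopes 0, 1, ..., 2). Only the lines that attain the minimum somewhere contribute to roots; other lines are dominated. Here the surviving (envelope) indices are i = 2, i = 1, i = 0.
Intersections between consecutive envelope lines give the roots: for adjacent envelope indices i < j the intersection is x = (a_i − a_j) / (j − i). Reading off the sorted break points: {2, 8}.
Verification: at each break x_0, at least two indices attain the minimum of min_i(a_i + i · x_0).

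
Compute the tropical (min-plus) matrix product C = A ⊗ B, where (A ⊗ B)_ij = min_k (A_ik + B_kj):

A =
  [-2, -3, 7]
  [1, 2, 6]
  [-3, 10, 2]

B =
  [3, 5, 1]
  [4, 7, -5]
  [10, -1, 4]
A ⊗ B =
  [1, 3, -8]
  [4, 5, -3]
  [0, 1, -2]

Apply the min-plus product entry-by-entry:
  C[0][0] = min over k of (A[0][0] + B[0][0] = -2 + 3 = 1, A[0][1] + B[1][0] = -3 + 4 = 1, A[0][2] + B[2][0] = 7 + 10 = 17) = 1 (attained at k = 0)
  C[0][1] = min over k of (A[0][0] + B[0][1] = -2 + 5 = 3, A[0][1] + B[1][1] = -3 + 7 = 4, A[0][2] + B[2][1] = 7 + -1 = 6) = 3 (attained at k = 0)
  C[0][2] = min over k of (A[0][0] + B[0][2] = -2 + 1 = -1, A[0][1] + B[1][2] = -3 + -5 = -8, A[0][2] + B[2][2] = 7 + 4 = 11) = -8 (attained at k = 1)
  C[1][0] = min over k of (A[1][0] + B[0][0] = 1 + 3 = 4, A[1][1] + B[1][0] = 2 + 4 = 6, A[1][2] + B[2][0] = 6 + 10 = 16) = 4 (attained at k = 0)
  C[1][1] = min over k of (A[1][0] + B[0][1] = 1 + 5 = 6, A[1][1] + B[1][1] = 2 + 7 = 9, A[1][2] + B[2][1] = 6 + -1 = 5) = 5 (attained at k = 2)
  C[1][2] = min over k of (A[1][0] + B[0][2] = 1 + 1 = 2, A[1][1] + B[1][2] = 2 + -5 = -3, A[1][2] + B[2][2] = 6 + 4 = 10) = -3 (attained at k = 1)
  C[2][0] = min over k of (A[2][0] + B[0][0] = -3 + 3 = 0, A[2][1] + B[1][0] = 10 + 4 = 14, A[2][2] + B[2][0] = 2 + 10 = 12) = 0 (attained at k = 0)
  C[2][1] = min over k of (A[2][0] + B[0][1] = -3 + 5 = 2, A[2][1] + B[1][1] = 10 + 7 = 17, A[2][2] + B[2][1] = 2 + -1 = 1) = 1 (attained at k = 2)
  C[2][2] = min over k of (A[2][0] + B[0][2] = -3 + 1 = -2, A[2][1] + B[1][2] = 10 + -5 = 5, A[2][2] + B[2][2] = 2 + 4 = 6) = -2 (attained at k = 0)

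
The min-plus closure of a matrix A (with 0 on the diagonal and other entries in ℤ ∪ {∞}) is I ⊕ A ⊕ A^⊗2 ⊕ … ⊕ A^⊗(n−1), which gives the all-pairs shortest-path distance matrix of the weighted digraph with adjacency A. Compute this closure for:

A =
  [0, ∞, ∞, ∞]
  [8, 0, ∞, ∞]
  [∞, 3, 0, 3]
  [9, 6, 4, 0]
Closure =
  [0, ∞, ∞, ∞]
  [8, 0, ∞, ∞]
  [11, 3, 0, 3]
  [9, 6, 4, 0]

This is the Floyd-Warshall all-pairs shortest-path computation. For each intermediate vertex k = 0, 1, …, 3, update dist[i][j] ← min(dist[i][j], dist[i][k] + dist[k][j]). The final matrix gives, for each (i, j), the minimum total weight of any directed path from i to j (possibly empty when i = j).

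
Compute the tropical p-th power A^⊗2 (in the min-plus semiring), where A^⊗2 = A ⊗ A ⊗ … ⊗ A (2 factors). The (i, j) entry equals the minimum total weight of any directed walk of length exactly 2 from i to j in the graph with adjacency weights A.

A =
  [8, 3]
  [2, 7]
A^⊗2 =
  [5, 10]
  [9, 5]

Each entry (A^⊗2)_ij equals the minimum over all length-2 walks i = v_0 → v_1 → … → v_2 = j of Σ_t A[v_t][v_{t+1}]. For example, for (i, j) = (0, 1) we minimise over 2 possible intermediate vertex sequences; the minimum is 10, attained along the walk 0 → 1 → 1.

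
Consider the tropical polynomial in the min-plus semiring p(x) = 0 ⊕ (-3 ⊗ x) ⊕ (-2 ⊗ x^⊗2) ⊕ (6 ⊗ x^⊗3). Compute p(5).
p(5) = 0

A tropical monomial a ⊗ x^⊗i evaluates to a + i · x. Evaluating each term at x = 5:
  Term 0 contributes 0 + 0 · 5 = 0
  Term 1 contributes -3 + 1 · 5 = 2
  Term 2 contributes -2 + 2 · 5 = 8
  Term 3 contributes 6 + 3 · 5 = 21
p(5) = ⊕ of these = min[0, 2, 8, 21] = 0.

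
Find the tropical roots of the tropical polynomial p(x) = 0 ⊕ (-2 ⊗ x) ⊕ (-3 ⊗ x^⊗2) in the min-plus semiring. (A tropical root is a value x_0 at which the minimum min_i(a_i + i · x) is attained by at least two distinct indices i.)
Roots: {1, 2}

Each tropical root is a break point of the lower envelope of the lines y = a_i + i · x (there are 3 lines, with slopes 0, 1, ..., 2). Only the lines that attain the minimum somewhere contribute to roots; other lines are dominated. Here the surviving (envelope) indices are i = 2, i = 1, i = 0.
Intersections between consecutive envelope lines give the roots: for adjacent envelope indices i < j the intersection is x = (a_i − a_j) / (j − i). Reading off the sorted break points: {1, 2}.
Verification: at each break x_0, at least two indices attain the minimum of min_i(a_i + i · x_0).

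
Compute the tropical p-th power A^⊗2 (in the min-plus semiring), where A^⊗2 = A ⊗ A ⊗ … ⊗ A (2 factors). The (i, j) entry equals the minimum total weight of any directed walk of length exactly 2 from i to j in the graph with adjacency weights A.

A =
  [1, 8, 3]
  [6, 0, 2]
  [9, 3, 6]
A^⊗2 =
  [2, 6, 4]
  [6, 0, 2]
  [9, 3, 5]

Each entry (A^⊗2)_ij equals the minimum over all length-2 walks i = v_0 → v_1 → … → v_2 = j of Σ_t A[v_t][v_{t+1}]. For example, for (i, j) = (0, 2) we minimise over 3 possible intermediate vertex sequences; the minimum is 4, attained along the walk 0 → 0 → 2.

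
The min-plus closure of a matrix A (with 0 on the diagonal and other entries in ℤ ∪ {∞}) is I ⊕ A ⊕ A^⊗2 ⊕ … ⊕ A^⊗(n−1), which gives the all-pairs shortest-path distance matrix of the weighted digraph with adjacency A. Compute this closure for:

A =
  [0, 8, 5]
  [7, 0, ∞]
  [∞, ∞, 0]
Closure =
  [0, 8, 5]
  [7, 0, 12]
  [∞, ∞, 0]

This is the Floyd-Warshall all-pairs shortest-path computation. For each intermediate vertex k = 0, 1, …, 2, update dist[i][j] ← min(dist[i][j], dist[i][k] + dist[k][j]). The final matrix gives, for each (i, j), the minimum total weight of any directed path from i to j (possibly empty when i = j).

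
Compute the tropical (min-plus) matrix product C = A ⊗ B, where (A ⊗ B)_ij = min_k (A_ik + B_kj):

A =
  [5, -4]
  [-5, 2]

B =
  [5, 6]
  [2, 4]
A ⊗ B =
  [-2, 0]
  [0, 1]

Apply the min-plus product entry-by-entry:
  C[0][0] = min over k of (A[0][0] + B[0][0] = 5 + 5 = 10, A[0][1] + B[1][0] = -4 + 2 = -2) = -2 (attained at k = 1)
  C[0][1] = min over k of (A[0][0] + B[0][1] = 5 + 6 = 11, A[0][1] + B[1][1] = -4 + 4 = 0) = 0 (attained at k = 1)
  C[1][0] = min over k of (A[1][0] + B[0][0] = -5 + 5 = 0, A[1][1] + B[1][0] = 2 + 2 = 4) = 0 (attained at k = 0)
  C[1][1] = min over k of (A[1][0] + B[0][1] = -5 + 6 = 1, A[1][1] + B[1][1] = 2 + 4 = 6) = 1 (attained at k = 0)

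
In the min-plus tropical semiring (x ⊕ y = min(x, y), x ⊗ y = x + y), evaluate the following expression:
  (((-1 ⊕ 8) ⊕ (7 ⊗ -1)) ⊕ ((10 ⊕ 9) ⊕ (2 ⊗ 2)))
(((-1 ⊕ 8) ⊕ (7 ⊗ -1)) ⊕ ((10 ⊕ 9) ⊕ (2 ⊗ 2))) = -1

Expand innermost to outermost. Recall ⊕ takes the minimum of its arguments and ⊗ takes their sum. Working out the expression (((-1 ⊕ 8) ⊕ (7 ⊗ -1)) ⊕ ((10 ⊕ 9) ⊕ (2 ⊗ 2))) gives -1.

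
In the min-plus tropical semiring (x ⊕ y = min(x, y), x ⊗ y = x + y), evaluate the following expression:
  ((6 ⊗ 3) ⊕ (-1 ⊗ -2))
((6 ⊗ 3) ⊕ (-1 ⊗ -2)) = -3

Expand innermost to outermost. Recall ⊕ takes the minimum of its arguments and ⊗ takes their sum. Working out the expression ((6 ⊗ 3) ⊕ (-1 ⊗ -2)) gives -3.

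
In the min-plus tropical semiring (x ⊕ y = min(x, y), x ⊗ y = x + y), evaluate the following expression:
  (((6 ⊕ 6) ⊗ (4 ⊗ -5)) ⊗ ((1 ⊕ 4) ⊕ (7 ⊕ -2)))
(((6 ⊕ 6) ⊗ (4 ⊗ -5)) ⊗ ((1 ⊕ 4) ⊕ (7 ⊕ -2))) = 3

Expand innermost to outermost. Recall ⊕ takes the minimum of its arguments and ⊗ takes their sum. Working out the expression (((6 ⊕ 6) ⊗ (4 ⊗ -5)) ⊗ ((1 ⊕ 4) ⊕ (7 ⊕ -2))) gives 3.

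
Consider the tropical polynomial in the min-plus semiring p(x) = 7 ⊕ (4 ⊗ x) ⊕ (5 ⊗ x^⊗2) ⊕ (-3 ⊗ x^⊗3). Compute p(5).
p(5) = 7

A tropical monomial a ⊗ x^⊗i evaluates to a + i · x. Evaluating each term at x = 5:
  Term 0 contributes 7 + 0 · 5 = 7
  Term 1 contributes 4 + 1 · 5 = 9
  Term 2 contributes 5 + 2 · 5 = 15
  Term 3 contributes -3 + 3 · 5 = 12
p(5) = ⊕ of these = min[7, 9, 15, 12] = 7.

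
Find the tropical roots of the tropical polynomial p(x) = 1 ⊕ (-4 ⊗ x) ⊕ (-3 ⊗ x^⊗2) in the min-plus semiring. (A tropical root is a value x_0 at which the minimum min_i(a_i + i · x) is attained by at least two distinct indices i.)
Roots: {-1, 5}

Each tropical root is a break point of the lower envelope of the lines y = a_i + i · x (there are 3 lines, with slopes 0, 1, ..., 2). Only the lines that attain the minimum somewhere contribute to roots; other lines are dominated. Here the surviving (envelope) indices are i = 2, i = 1, i = 0.
Intersections between consecutive envelope lines give the roots: for adjacent envelope indices i < j the intersection is x = (a_i − a_j) / (j − i). Reading off the sorted break points: {-1, 5}.
Verification: at each break x_0, at least two indices attain the minimum of min_i(a_i + i · x_0).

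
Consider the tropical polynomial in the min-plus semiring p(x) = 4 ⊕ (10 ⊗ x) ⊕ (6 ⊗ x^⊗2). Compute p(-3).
p(-3) = 0

A tropical monomial a ⊗ x^⊗i evaluates to a + i · x. Evaluating each term at x = -3:
  Term 0 contributes 4 + 0 · -3 = 4
  Term 1 contributes 10 + 1 · -3 = 7
  Term 2 contributes 6 + 2 · -3 = 0
p(-3) = ⊕ of these = min[4, 7, 0] = 0.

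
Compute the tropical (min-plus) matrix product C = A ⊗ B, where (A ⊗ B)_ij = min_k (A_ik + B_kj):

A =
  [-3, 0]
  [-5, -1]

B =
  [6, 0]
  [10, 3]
A ⊗ B =
  [3, -3]
  [1, -5]

Apply the min-plus product entry-by-entry:
  C[0][0] = min over k of (A[0][0] + B[0][0] = -3 + 6 = 3, A[0][1] + B[1][0] = 0 + 10 = 10) = 3 (attained at k = 0)
  C[0][1] = min over k of (A[0][0] + B[0][1] = -3 + 0 = -3, A[0][1] + B[1][1] = 0 + 3 = 3) = -3 (attained at k = 0)
  C[1][0] = min over k of (A[1][0] + B[0][0] = -5 + 6 = 1, A[1][1] + B[1][0] = -1 + 10 = 9) = 1 (attained at k = 0)
  C[1][1] = min over k of (A[1][0] + B[0][1] = -5 + 0 = -5, A[1][1] + B[1][1] = -1 + 3 = 2) = -5 (attained at k = 0)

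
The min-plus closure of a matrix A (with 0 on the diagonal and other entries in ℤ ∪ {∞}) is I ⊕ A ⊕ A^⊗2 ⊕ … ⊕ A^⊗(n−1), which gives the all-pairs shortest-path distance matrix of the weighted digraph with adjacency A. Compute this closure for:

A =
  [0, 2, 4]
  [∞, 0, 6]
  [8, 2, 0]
Closure =
  [0, 2, 4]
  [14, 0, 6]
  [8, 2, 0]

This is the Floyd-Warshall all-pairs shortest-path computation. For each intermediate vertex k = 0, 1, …, 2, update dist[i][j] ← min(dist[i][j], dist[i][k] + dist[k][j]). The final matrix gives, for each (i, j), the minimum total weight of any directed path from i to j (possibly empty when i = j).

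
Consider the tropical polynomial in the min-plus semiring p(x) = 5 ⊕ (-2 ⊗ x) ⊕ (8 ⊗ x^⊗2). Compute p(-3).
p(-3) = -5

A tropical monomial a ⊗ x^⊗i evaluates to a + i · x. Evaluating each term at x = -3:
  Term 0 contributes 5 + 0 · -3 = 5
  Term 1 contributes -2 + 1 · -3 = -5
  Term 2 contributes 8 + 2 · -3 = 2
p(-3) = ⊕ of these = min[5, -5, 2] = -5.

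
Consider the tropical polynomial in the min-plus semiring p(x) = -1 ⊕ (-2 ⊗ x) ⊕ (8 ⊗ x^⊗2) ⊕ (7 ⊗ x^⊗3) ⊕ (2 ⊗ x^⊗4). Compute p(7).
p(7) = -1

A tropical monomial a ⊗ x^⊗i evaluates to a + i · x. Evaluating each term at x = 7:
  Term 0 contributes -1 + 0 · 7 = -1
  Term 1 contributes -2 + 1 · 7 = 5
  Term 2 contributes 8 + 2 · 7 = 22
  Term 3 contributes 7 + 3 · 7 = 28
  Term 4 contributes 2 + 4 · 7 = 30
p(7) = ⊕ of these = min[-1, 5, 22, 28, 30] = -1.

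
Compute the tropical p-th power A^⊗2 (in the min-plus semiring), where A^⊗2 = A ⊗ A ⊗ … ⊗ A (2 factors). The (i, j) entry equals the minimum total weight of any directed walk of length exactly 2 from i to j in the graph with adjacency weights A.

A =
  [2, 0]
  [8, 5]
A^⊗2 =
  [4, 2]
  [10, 8]

Each entry (A^⊗2)_ij equals the minimum over all length-2 walks i = v_0 → v_1 → … → v_2 = j of Σ_t A[v_t][v_{t+1}]. For example, for (i, j) = (0, 1) we minimise over 2 possible intermediate vertex sequences; the minimum is 2, attained along the walk 0 → 0 → 1.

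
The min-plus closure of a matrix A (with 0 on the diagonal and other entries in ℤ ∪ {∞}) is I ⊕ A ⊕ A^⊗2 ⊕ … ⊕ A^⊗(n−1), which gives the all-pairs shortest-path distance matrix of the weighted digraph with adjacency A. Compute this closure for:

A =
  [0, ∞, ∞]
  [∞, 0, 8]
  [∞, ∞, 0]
Closure =
  [0, ∞, ∞]
  [∞, 0, 8]
  [∞, ∞, 0]

This is the Floyd-Warshall all-pairs shortest-path computation. For each intermediate vertex k = 0, 1, …, 2, update dist[i][j] ← min(dist[i][j], dist[i][k] + dist[k][j]). The final matrix gives, for each (i, j), the minimum total weight of any directed path from i to j (possibly empty when i = j).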